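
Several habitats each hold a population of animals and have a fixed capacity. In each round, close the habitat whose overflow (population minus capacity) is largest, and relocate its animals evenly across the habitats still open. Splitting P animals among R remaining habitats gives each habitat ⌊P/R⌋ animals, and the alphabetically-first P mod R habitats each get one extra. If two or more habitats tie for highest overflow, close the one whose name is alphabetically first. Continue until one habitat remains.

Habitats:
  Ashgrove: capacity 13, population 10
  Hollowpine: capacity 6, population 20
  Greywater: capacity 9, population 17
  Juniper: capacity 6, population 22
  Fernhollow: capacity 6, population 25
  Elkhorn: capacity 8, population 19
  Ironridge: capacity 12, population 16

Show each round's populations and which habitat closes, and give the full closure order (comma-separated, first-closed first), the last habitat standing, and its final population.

Round 1: Ashgrove=10 Elkhorn=19 Fernhollow=25 Greywater=17 Hollowpine=20 Ironridge=16 Juniper=22 → close Fernhollow (overflow 19)
  25÷6 = 4 each, +1 to first 1
Round 2: Ashgrove=15 Elkhorn=23 Greywater=21 Hollowpine=24 Ironridge=20 Juniper=26 → close Juniper (overflow 20)
  26÷5 = 5 each, +1 to first 1
Round 3: Ashgrove=21 Elkhorn=28 Greywater=26 Hollowpine=29 Ironridge=25 → close Hollowpine (overflow 23)
  29÷4 = 7 each, +1 to first 1
Round 4: Ashgrove=29 Elkhorn=35 Greywater=33 Ironridge=32 → close Elkhorn (overflow 27)
  35÷3 = 11 each, +1 to first 2
Round 5: Ashgrove=41 Greywater=45 Ironridge=43 → close Greywater (overflow 36)
  45÷2 = 22 each, +1 to first 1
Round 6: Ashgrove=64 Ironridge=65 → close Ironridge (overflow 53)
  65÷1 = 65 each, +1 to first 0

Closure order: Fernhollow, Juniper, Hollowpine, Elkhorn, Greywater, Ironridge
Last habitat: Ashgrove with 129 animals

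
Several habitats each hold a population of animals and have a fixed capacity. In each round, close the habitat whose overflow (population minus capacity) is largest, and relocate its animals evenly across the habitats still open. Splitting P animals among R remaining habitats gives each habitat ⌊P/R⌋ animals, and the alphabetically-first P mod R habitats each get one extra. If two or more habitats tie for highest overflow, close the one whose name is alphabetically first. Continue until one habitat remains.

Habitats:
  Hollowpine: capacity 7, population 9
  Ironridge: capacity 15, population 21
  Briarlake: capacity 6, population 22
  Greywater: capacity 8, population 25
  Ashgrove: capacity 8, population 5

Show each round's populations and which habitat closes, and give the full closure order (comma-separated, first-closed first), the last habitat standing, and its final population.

Closure order: Greywater, Briarlake, Ironridge, Hollowpine
Last habitat: Ashgrove with 82 animals

Round 1: Ashgrove=5 Briarlake=22 Greywater=25 Hollowpine=9 Ironridge=21 → close Greywater (overflow 17)
  25÷4 = 6 each, +1 to first 1
Round 2: Ashgrove=12 Briarlake=28 Hollowpine=15 Ironridge=27 → close Briarlake (overflow 22)
  28÷3 = 9 each, +1 to first 1
Round 3: Ashgrove=22 Hollowpine=24 Ironridge=36 → close Ironridge (overflow 21)
  36÷2 = 18 each, +1 to first 0
Round 4: Ashgrove=40 Hollowpine=42 → close Hollowpine (overflow 35)
  42÷1 = 42 each, +1 to first 0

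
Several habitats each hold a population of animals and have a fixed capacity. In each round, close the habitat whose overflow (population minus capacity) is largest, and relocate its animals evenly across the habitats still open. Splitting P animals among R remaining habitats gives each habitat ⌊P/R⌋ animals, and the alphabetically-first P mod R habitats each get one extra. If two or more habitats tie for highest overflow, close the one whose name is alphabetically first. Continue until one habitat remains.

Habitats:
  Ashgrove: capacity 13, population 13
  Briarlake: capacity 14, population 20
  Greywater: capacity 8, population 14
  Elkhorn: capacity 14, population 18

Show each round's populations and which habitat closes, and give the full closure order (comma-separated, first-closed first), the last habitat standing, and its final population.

Round 1: Ashgrove=13 Briarlake=20 Elkhorn=18 Greywater=14 → close Briarlake (overflow 6)
  20÷3 = 6 each, +1 to first 2
Round 2: Ashgrove=20 Elkhorn=25 Greywater=20 → close Greywater (overflow 12)
  20÷2 = 10 each, +1 to first 0
Round 3: Ashgrove=30 Elkhorn=35 → close Elkhorn (overflow 21)
  35÷1 = 35 each, +1 to first 0

Closure order: Briarlake, Greywater, Elkhorn
Last habitat: Ashgrove with 65 animals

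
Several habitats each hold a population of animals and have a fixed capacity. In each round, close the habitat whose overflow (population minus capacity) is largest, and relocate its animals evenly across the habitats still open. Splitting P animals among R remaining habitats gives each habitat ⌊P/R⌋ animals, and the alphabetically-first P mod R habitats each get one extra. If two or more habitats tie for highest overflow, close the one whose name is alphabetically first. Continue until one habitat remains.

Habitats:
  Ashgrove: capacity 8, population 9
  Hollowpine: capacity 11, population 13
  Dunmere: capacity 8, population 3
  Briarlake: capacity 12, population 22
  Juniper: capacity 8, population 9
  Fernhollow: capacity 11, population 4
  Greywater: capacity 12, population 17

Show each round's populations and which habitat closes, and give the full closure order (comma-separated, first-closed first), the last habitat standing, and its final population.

Closure order: Briarlake, Greywater, Ashgrove, Hollowpine, Juniper, Dunmere
Last habitat: Fernhollow with 77 animals

Round 1: Ashgrove=9 Briarlake=22 Dunmere=3 Fernhollow=4 Greywater=17 Hollowpine=13 Juniper=9 → close Briarlake (overflow 10)
  22÷6 = 3 each, +1 to first 4
Round 2: Ashgrove=13 Dunmere=7 Fernhollow=8 Greywater=21 Hollowpine=16 Juniper=12 → close Greywater (overflow 9)
  21÷5 = 4 each, +1 to first 1
Round 3: Ashgrove=18 Dunmere=11 Fernhollow=12 Hollowpine=20 Juniper=16 → close Ashgrove (overflow 10)
  18÷4 = 4 each, +1 to first 2
Round 4: Dunmere=16 Fernhollow=17 Hollowpine=24 Juniper=20 → close Hollowpine (overflow 13)
  24÷3 = 8 each, +1 to first 0
Round 5: Dunmere=24 Fernhollow=25 Juniper=28 → close Juniper (overflow 20)
  28÷2 = 14 each, +1 to first 0
Round 6: Dunmere=38 Fernhollow=39 → close Dunmere (overflow 30)
  38÷1 = 38 each, +1 to first 0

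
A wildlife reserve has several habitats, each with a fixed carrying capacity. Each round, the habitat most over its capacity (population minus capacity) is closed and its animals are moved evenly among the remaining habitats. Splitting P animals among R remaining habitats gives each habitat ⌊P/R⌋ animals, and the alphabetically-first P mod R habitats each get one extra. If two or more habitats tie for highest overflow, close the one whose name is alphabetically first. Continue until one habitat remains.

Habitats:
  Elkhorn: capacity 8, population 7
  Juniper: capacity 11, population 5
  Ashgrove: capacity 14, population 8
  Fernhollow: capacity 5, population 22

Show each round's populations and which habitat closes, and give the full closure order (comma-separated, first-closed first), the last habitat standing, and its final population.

Closure order: Fernhollow, Elkhorn, Ashgrove
Last habitat: Juniper with 42 animals

Round 1: Ashgrove=8 Elkhorn=7 Fernhollow=22 Juniper=5 → close Fernhollow (overflow 17)
  22÷3 = 7 each, +1 to first 1
Round 2: Ashgrove=16 Elkhorn=14 Juniper=12 → close Elkhorn (overflow 6)
  14÷2 = 7 each, +1 to first 0
Round 3: Ashgrove=23 Juniper=19 → close Ashgrove (overflow 9)
  23÷1 = 23 each, +1 to first 0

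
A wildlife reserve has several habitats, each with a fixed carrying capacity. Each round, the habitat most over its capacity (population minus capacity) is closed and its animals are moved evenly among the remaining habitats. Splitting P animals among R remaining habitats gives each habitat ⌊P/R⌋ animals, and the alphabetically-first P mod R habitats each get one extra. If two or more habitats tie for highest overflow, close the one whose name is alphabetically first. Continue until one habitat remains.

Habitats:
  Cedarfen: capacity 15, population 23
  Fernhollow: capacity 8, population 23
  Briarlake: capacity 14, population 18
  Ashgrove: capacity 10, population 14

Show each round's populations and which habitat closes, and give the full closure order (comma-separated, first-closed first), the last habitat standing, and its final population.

Round 1: Ashgrove=14 Briarlake=18 Cedarfen=23 Fernhollow=23 → close Fernhollow (overflow 15)
  23÷3 = 7 each, +1 to first 2
Round 2: Ashgrove=22 Briarlake=26 Cedarfen=30 → close Cedarfen (overflow 15)
  30÷2 = 15 each, +1 to first 0
Round 3: Ashgrove=37 Briarlake=41 → close Ashgrove (overflow 27)
  37÷1 = 37 each, +1 to first 0

Closure order: Fernhollow, Cedarfen, Ashgrove
Last habitat: Briarlake with 78 animals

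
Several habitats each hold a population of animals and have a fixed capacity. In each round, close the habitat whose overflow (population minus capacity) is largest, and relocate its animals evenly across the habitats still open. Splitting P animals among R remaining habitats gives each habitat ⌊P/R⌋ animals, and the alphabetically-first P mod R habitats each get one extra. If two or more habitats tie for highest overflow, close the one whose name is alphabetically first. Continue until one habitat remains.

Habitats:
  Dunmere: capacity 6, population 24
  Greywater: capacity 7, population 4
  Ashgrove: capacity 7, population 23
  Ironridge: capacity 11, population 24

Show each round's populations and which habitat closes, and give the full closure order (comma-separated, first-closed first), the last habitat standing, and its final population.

Closure order: Dunmere, Ashgrove, Ironridge
Last habitat: Greywater with 75 animals

Round 1: Ashgrove=23 Dunmere=24 Greywater=4 Ironridge=24 → close Dunmere (overflow 18)
  24÷3 = 8 each, +1 to first 0
Round 2: Ashgrove=31 Greywater=12 Ironridge=32 → close Ashgrove (overflow 24)
  31÷2 = 15 each, +1 to first 1
Round 3: Greywater=28 Ironridge=47 → close Ironridge (overflow 36)
  47÷1 = 47 each, +1 to first 0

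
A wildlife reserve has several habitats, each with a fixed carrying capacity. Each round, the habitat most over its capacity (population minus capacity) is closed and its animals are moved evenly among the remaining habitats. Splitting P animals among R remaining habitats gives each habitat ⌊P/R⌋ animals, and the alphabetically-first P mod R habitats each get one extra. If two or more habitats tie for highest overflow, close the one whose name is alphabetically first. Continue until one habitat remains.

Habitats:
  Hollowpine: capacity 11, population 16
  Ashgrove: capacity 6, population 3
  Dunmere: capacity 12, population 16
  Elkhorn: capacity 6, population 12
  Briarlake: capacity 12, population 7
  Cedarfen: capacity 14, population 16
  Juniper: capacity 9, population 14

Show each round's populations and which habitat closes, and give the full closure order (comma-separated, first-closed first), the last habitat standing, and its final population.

Round 1: Ashgrove=3 Briarlake=7 Cedarfen=16 Dunmere=16 Elkhorn=12 Hollowpine=16 Juniper=14 → close Elkhorn (overflow 6)
  12÷6 = 2 each, +1 to first 0
Round 2: Ashgrove=5 Briarlake=9 Cedarfen=18 Dunmere=18 Hollowpine=18 Juniper=16 → close Hollowpine (overflow 7)
  18÷5 = 3 each, +1 to first 3
Round 3: Ashgrove=9 Briarlake=13 Cedarfen=22 Dunmere=21 Juniper=19 → close Juniper (overflow 10)
  19÷4 = 4 each, +1 to first 3
Round 4: Ashgrove=14 Briarlake=18 Cedarfen=27 Dunmere=25 → close Cedarfen (overflow 13)
  27÷3 = 9 each, +1 to first 0
Round 5: Ashgrove=23 Briarlake=27 Dunmere=34 → close Dunmere (overflow 22)
  34÷2 = 17 each, +1 to first 0
Round 6: Ashgrove=40 Briarlake=44 → close Ashgrove (overflow 34)
  40÷1 = 40 each, +1 to first 0

Closure order: Elkhorn, Hollowpine, Juniper, Cedarfen, Dunmere, Ashgrove
Last habitat: Briarlake with 84 animals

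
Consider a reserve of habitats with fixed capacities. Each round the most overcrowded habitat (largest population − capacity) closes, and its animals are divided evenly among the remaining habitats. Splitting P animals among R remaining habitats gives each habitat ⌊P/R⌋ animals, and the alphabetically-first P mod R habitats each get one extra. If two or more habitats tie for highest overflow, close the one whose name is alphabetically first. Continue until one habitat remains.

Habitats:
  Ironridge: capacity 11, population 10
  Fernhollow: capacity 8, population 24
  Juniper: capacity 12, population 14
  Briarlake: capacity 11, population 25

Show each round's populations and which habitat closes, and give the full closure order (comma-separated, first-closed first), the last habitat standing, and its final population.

Round 1: Briarlake=25 Fernhollow=24 Ironridge=10 Juniper=14 → close Fernhollow (overflow 16)
  24÷3 = 8 each, +1 to first 0
Round 2: Briarlake=33 Ironridge=18 Juniper=22 → close Briarlake (overflow 22)
  33÷2 = 16 each, +1 to first 1
Round 3: Ironridge=35 Juniper=38 → close Juniper (overflow 26)
  38÷1 = 38 each, +1 to first 0

Closure order: Fernhollow, Briarlake, Juniper
Last habitat: Ironridge with 73 animals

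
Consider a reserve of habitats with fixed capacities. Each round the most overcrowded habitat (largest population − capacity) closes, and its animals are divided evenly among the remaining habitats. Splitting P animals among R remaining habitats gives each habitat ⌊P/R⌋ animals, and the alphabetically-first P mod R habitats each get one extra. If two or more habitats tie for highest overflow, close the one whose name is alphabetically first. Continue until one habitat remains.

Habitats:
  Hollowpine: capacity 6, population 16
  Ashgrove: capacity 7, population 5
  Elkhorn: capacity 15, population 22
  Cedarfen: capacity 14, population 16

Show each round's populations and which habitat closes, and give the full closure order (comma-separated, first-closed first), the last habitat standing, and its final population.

Round 1: Ashgrove=5 Cedarfen=16 Elkhorn=22 Hollowpine=16 → close Hollowpine (overflow 10)
  16÷3 = 5 each, +1 to first 1
Round 2: Ashgrove=11 Cedarfen=21 Elkhorn=27 → close Elkhorn (overflow 12)
  27÷2 = 13 each, +1 to first 1
Round 3: Ashgrove=25 Cedarfen=34 → close Cedarfen (overflow 20)
  34÷1 = 34 each, +1 to first 0

Closure order: Hollowpine, Elkhorn, Cedarfen
Last habitat: Ashgrove with 59 animals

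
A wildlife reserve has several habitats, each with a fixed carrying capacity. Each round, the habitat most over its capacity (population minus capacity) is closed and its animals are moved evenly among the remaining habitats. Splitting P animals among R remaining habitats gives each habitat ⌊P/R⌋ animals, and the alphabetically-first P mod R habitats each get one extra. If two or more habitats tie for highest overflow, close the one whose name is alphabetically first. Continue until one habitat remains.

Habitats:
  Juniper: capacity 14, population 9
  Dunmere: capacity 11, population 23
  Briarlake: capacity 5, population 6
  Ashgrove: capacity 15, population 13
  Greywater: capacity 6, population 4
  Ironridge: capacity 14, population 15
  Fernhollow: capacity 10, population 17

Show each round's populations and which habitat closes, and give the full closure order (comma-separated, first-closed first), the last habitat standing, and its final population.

Round 1: Ashgrove=13 Briarlake=6 Dunmere=23 Fernhollow=17 Greywater=4 Ironridge=15 Juniper=9 → close Dunmere (overflow 12)
  23÷6 = 3 each, +1 to first 5
Round 2: Ashgrove=17 Briarlake=10 Fernhollow=21 Greywater=8 Ironridge=19 Juniper=12 → close Fernhollow (overflow 11)
  21÷5 = 4 each, +1 to first 1
Round 3: Ashgrove=22 Briarlake=14 Greywater=12 Ironridge=23 Juniper=16 → close Briarlake (overflow 9)
  14÷4 = 3 each, +1 to first 2
Round 4: Ashgrove=26 Greywater=16 Ironridge=26 Juniper=19 → close Ironridge (overflow 12)
  26÷3 = 8 each, +1 to first 2
Round 5: Ashgrove=35 Greywater=25 Juniper=27 → close Ashgrove (overflow 20)
  35÷2 = 17 each, +1 to first 1
Round 6: Greywater=43 Juniper=44 → close Greywater (overflow 37)
  43÷1 = 43 each, +1 to first 0

Closure order: Dunmere, Fernhollow, Briarlake, Ironridge, Ashgrove, Greywater
Last habitat: Juniper with 87 animals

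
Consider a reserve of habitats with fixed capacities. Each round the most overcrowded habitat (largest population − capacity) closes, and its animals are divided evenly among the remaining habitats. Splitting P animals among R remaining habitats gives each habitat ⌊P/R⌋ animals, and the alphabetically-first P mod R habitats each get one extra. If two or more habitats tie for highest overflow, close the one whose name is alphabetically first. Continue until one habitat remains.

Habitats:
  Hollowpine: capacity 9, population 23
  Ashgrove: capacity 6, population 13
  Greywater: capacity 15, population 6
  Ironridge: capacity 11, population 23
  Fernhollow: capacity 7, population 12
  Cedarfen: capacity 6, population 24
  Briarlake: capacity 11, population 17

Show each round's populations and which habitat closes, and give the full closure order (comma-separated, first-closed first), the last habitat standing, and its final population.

Closure order: Cedarfen, Hollowpine, Ironridge, Ashgrove, Briarlake, Fernhollow
Last habitat: Greywater with 118 animals

Round 1: Ashgrove=13 Briarlake=17 Cedarfen=24 Fernhollow=12 Greywater=6 Hollowpine=23 Ironridge=23 → close Cedarfen (overflow 18)
  24÷6 = 4 each, +1 to first 0
Round 2: Ashgrove=17 Briarlake=21 Fernhollow=16 Greywater=10 Hollowpine=27 Ironridge=27 → close Hollowpine (overflow 18)
  27÷5 = 5 each, +1 to first 2
Round 3: Ashgrove=23 Briarlake=27 Fernhollow=21 Greywater=15 Ironridge=32 → close Ironridge (overflow 21)
  32÷4 = 8 each, +1 to first 0
Round 4: Ashgrove=31 Briarlake=35 Fernhollow=29 Greywater=23 → close Ashgrove (overflow 25)
  31÷3 = 10 each, +1 to first 1
Round 5: Briarlake=46 Fernhollow=39 Greywater=33 → close Briarlake (overflow 35)
  46÷2 = 23 each, +1 to first 0
Round 6: Fernhollow=62 Greywater=56 → close Fernhollow (overflow 55)
  62÷1 = 62 each, +1 to first 0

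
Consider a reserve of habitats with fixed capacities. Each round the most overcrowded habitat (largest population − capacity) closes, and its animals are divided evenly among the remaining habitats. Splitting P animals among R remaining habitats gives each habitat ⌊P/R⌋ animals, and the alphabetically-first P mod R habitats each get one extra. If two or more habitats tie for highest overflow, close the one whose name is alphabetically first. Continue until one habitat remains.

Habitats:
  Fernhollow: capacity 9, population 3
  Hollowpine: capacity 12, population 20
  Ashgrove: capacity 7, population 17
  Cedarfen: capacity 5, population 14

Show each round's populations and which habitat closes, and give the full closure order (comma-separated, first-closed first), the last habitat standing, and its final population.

Round 1: Ashgrove=17 Cedarfen=14 Fernhollow=3 Hollowpine=20 → close Ashgrove (overflow 10)
  17÷3 = 5 each, +1 to first 2
Round 2: Cedarfen=20 Fernhollow=9 Hollowpine=25 → close Cedarfen (overflow 15)
  20÷2 = 10 each, +1 to first 0
Round 3: Fernhollow=19 Hollowpine=35 → close Hollowpine (overflow 23)
  35÷1 = 35 each, +1 to first 0

Closure order: Ashgrove, Cedarfen, Hollowpine
Last habitat: Fernhollow with 54 animals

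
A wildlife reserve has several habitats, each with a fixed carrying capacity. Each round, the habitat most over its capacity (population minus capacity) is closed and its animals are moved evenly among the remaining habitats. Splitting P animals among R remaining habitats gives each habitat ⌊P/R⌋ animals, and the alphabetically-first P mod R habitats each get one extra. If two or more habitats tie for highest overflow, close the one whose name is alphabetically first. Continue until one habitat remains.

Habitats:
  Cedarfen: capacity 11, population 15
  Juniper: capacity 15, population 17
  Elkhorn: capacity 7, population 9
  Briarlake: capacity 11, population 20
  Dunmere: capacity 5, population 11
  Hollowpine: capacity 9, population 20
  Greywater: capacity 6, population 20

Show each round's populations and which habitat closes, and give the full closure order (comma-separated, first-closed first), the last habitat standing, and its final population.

Round 1: Briarlake=20 Cedarfen=15 Dunmere=11 Elkhorn=9 Greywater=20 Hollowpine=20 Juniper=17 → close Greywater (overflow 14)
  20÷6 = 3 each, +1 to first 2
Round 2: Briarlake=24 Cedarfen=19 Dunmere=14 Elkhorn=12 Hollowpine=23 Juniper=20 → close Hollowpine (overflow 14)
  23÷5 = 4 each, +1 to first 3
Round 3: Briarlake=29 Cedarfen=24 Dunmere=19 Elkhorn=16 Juniper=24 → close Briarlake (overflow 18)
  29÷4 = 7 each, +1 to first 1
Round 4: Cedarfen=32 Dunmere=26 Elkhorn=23 Juniper=31 → close Cedarfen (overflow 21)
  32÷3 = 10 each, +1 to first 2
Round 5: Dunmere=37 Elkhorn=34 Juniper=41 → close Dunmere (overflow 32)
  37÷2 = 18 each, +1 to first 1
Round 6: Elkhorn=53 Juniper=59 → close Elkhorn (overflow 46)
  53÷1 = 53 each, +1 to first 0

Closure order: Greywater, Hollowpine, Briarlake, Cedarfen, Dunmere, Elkhorn
Last habitat: Juniper with 112 animals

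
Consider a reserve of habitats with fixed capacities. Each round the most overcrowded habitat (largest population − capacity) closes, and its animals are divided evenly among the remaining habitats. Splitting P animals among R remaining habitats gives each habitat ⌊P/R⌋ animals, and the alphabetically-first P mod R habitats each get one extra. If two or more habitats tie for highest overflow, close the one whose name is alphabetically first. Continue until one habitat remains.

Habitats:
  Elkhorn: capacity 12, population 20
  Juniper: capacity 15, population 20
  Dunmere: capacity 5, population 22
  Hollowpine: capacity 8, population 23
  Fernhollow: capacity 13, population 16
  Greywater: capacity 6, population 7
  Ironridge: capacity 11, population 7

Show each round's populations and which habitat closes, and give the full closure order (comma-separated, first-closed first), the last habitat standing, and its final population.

Closure order: Dunmere, Hollowpine, Elkhorn, Fernhollow, Juniper, Greywater
Last habitat: Ironridge with 115 animals

Round 1: Dunmere=22 Elkhorn=20 Fernhollow=16 Greywater=7 Hollowpine=23 Ironridge=7 Juniper=20 → close Dunmere (overflow 17)
  22÷6 = 3 each, +1 to first 4
Round 2: Elkhorn=24 Fernhollow=20 Greywater=11 Hollowpine=27 Ironridge=10 Juniper=23 → close Hollowpine (overflow 19)
  27÷5 = 5 each, +1 to first 2
Round 3: Elkhorn=30 Fernhollow=26 Greywater=16 Ironridge=15 Juniper=28 → close Elkhorn (overflow 18)
  30÷4 = 7 each, +1 to first 2
Round 4: Fernhollow=34 Greywater=24 Ironridge=22 Juniper=35 → close Fernhollow (overflow 21)
  34÷3 = 11 each, +1 to first 1
Round 5: Greywater=36 Ironridge=33 Juniper=46 → close Juniper (overflow 31)
  46÷2 = 23 each, +1 to first 0
Round 6: Greywater=59 Ironridge=56 → close Greywater (overflow 53)
  59÷1 = 59 each, +1 to first 0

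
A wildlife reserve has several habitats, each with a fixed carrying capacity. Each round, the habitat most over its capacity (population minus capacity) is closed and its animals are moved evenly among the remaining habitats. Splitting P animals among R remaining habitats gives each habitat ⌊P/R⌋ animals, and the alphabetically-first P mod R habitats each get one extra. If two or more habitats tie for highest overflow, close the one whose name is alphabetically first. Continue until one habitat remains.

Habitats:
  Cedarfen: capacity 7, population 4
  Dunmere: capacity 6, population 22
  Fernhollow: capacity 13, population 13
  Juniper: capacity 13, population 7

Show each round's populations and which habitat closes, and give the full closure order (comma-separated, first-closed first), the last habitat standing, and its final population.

Round 1: Cedarfen=4 Dunmere=22 Fernhollow=13 Juniper=7 → close Dunmere (overflow 16)
  22÷3 = 7 each, +1 to first 1
Round 2: Cedarfen=12 Fernhollow=20 Juniper=14 → close Fernhollow (overflow 7)
  20÷2 = 10 each, +1 to first 0
Round 3: Cedarfen=22 Juniper=24 → close Cedarfen (overflow 15)
  22÷1 = 22 each, +1 to first 0

Closure order: Dunmere, Fernhollow, Cedarfen
Last habitat: Juniper with 46 animals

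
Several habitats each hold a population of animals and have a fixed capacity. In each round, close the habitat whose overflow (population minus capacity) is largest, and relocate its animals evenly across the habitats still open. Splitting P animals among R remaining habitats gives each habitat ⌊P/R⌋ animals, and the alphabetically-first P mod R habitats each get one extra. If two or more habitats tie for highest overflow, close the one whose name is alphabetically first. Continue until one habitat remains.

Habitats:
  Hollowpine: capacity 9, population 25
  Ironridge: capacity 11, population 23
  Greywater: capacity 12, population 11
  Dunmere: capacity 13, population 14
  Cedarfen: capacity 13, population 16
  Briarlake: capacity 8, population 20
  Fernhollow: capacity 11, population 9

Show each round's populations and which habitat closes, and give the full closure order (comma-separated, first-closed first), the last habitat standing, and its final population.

Closure order: Hollowpine, Briarlake, Ironridge, Cedarfen, Dunmere, Greywater
Last habitat: Fernhollow with 118 animals

Round 1: Briarlake=20 Cedarfen=16 Dunmere=14 Fernhollow=9 Greywater=11 Hollowpine=25 Ironridge=23 → close Hollowpine (overflow 16)
  25÷6 = 4 each, +1 to first 1
Round 2: Briarlake=25 Cedarfen=20 Dunmere=18 Fernhollow=13 Greywater=15 Ironridge=27 → close Briarlake (overflow 17)
  25÷5 = 5 each, +1 to first 0
Round 3: Cedarfen=25 Dunmere=23 Fernhollow=18 Greywater=20 Ironridge=32 → close Ironridge (overflow 21)
  32÷4 = 8 each, +1 to first 0
Round 4: Cedarfen=33 Dunmere=31 Fernhollow=26 Greywater=28 → close Cedarfen (overflow 20)
  33÷3 = 11 each, +1 to first 0
Round 5: Dunmere=42 Fernhollow=37 Greywater=39 → close Dunmere (overflow 29)
  42÷2 = 21 each, +1 to first 0
Round 6: Fernhollow=58 Greywater=60 → close Greywater (overflow 48)
  60÷1 = 60 each, +1 to first 0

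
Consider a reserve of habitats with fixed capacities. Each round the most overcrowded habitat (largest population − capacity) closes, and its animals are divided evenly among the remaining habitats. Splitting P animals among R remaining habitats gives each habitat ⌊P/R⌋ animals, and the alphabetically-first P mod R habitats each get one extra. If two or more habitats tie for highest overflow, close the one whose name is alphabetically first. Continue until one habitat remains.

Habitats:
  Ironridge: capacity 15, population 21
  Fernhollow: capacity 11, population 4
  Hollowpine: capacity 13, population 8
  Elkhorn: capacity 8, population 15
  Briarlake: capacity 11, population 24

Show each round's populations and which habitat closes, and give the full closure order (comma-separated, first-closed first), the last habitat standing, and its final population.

Closure order: Briarlake, Elkhorn, Ironridge, Hollowpine
Last habitat: Fernhollow with 72 animals

Round 1: Briarlake=24 Elkhorn=15 Fernhollow=4 Hollowpine=8 Ironridge=21 → close Briarlake (overflow 13)
  24÷4 = 6 each, +1 to first 0
Round 2: Elkhorn=21 Fernhollow=10 Hollowpine=14 Ironridge=27 → close Elkhorn (overflow 13)
  21÷3 = 7 each, +1 to first 0
Round 3: Fernhollow=17 Hollowpine=21 Ironridge=34 → close Ironridge (overflow 19)
  34÷2 = 17 each, +1 to first 0
Round 4: Fernhollow=34 Hollowpine=38 → close Hollowpine (overflow 25)
  38÷1 = 38 each, +1 to first 0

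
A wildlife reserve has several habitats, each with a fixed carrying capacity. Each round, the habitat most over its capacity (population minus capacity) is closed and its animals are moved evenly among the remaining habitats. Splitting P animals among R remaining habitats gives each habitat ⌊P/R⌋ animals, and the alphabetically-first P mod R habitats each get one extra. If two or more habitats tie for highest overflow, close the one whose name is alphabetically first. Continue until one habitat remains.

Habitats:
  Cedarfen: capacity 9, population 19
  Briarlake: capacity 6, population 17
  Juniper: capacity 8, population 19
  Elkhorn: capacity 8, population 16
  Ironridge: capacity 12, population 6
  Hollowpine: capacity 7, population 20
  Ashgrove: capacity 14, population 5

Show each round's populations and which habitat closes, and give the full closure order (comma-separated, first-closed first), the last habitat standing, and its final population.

Closure order: Hollowpine, Briarlake, Juniper, Cedarfen, Elkhorn, Ashgrove
Last habitat: Ironridge with 102 animals

Round 1: Ashgrove=5 Briarlake=17 Cedarfen=19 Elkhorn=16 Hollowpine=20 Ironridge=6 Juniper=19 → close Hollowpine (overflow 13)
  20÷6 = 3 each, +1 to first 2
Round 2: Ashgrove=9 Briarlake=21 Cedarfen=22 Elkhorn=19 Ironridge=9 Juniper=22 → close Briarlake (overflow 15)
  21÷5 = 4 each, +1 to first 1
Round 3: Ashgrove=14 Cedarfen=26 Elkhorn=23 Ironridge=13 Juniper=26 → close Juniper (overflow 18)
  26÷4 = 6 each, +1 to first 2
Round 4: Ashgrove=21 Cedarfen=33 Elkhorn=29 Ironridge=19 → close Cedarfen (overflow 24)
  33÷3 = 11 each, +1 to first 0
Round 5: Ashgrove=32 Elkhorn=40 Ironridge=30 → close Elkhorn (overflow 32)
  40÷2 = 20 each, +1 to first 0
Round 6: Ashgrove=52 Ironridge=50 → close Ashgrove (overflow 38)
  52÷1 = 52 each, +1 to first 0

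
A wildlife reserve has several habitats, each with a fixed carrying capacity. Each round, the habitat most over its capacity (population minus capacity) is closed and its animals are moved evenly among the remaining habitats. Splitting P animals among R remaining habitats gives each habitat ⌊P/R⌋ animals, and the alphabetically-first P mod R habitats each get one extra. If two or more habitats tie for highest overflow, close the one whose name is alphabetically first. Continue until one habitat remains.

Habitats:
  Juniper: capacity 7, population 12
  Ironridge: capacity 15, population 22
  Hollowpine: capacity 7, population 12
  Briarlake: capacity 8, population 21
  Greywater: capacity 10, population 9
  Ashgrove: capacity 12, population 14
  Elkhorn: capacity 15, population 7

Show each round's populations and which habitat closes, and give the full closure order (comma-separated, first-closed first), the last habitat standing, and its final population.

Round 1: Ashgrove=14 Briarlake=21 Elkhorn=7 Greywater=9 Hollowpine=12 Ironridge=22 Juniper=12 → close Briarlake (overflow 13)
  21÷6 = 3 each, +1 to first 3
Round 2: Ashgrove=18 Elkhorn=11 Greywater=13 Hollowpine=15 Ironridge=25 Juniper=15 → close Ironridge (overflow 10)
  25÷5 = 5 each, +1 to first 0
Round 3: Ashgrove=23 Elkhorn=16 Greywater=18 Hollowpine=20 Juniper=20 → close Hollowpine (overflow 13)
  20÷4 = 5 each, +1 to first 0
Round 4: Ashgrove=28 Elkhorn=21 Greywater=23 Juniper=25 → close Juniper (overflow 18)
  25÷3 = 8 each, +1 to first 1
Round 5: Ashgrove=37 Elkhorn=29 Greywater=31 → close Ashgrove (overflow 25)
  37÷2 = 18 each, +1 to first 1
Round 6: Elkhorn=48 Greywater=49 → close Greywater (overflow 39)
  49÷1 = 49 each, +1 to first 0

Closure order: Briarlake, Ironridge, Hollowpine, Juniper, Ashgrove, Greywater
Last habitat: Elkhorn with 97 animals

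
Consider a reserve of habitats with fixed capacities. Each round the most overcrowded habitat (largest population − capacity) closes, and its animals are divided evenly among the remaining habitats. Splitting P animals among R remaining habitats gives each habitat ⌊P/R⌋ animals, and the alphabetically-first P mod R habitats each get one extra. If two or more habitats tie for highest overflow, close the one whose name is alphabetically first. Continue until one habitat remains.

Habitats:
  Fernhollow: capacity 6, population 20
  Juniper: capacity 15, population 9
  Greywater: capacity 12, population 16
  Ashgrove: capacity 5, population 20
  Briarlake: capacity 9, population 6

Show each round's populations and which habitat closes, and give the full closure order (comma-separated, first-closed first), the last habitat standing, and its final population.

Closure order: Ashgrove, Fernhollow, Greywater, Briarlake
Last habitat: Juniper with 71 animals

Round 1: Ashgrove=20 Briarlake=6 Fernhollow=20 Greywater=16 Juniper=9 → close Ashgrove (overflow 15)
  20÷4 = 5 each, +1 to first 0
Round 2: Briarlake=11 Fernhollow=25 Greywater=21 Juniper=14 → close Fernhollow (overflow 19)
  25÷3 = 8 each, +1 to first 1
Round 3: Briarlake=20 Greywater=29 Juniper=22 → close Greywater (overflow 17)
  29÷2 = 14 each, +1 to first 1
Round 4: Briarlake=35 Juniper=36 → close Briarlake (overflow 26)
  35÷1 = 35 each, +1 to first 0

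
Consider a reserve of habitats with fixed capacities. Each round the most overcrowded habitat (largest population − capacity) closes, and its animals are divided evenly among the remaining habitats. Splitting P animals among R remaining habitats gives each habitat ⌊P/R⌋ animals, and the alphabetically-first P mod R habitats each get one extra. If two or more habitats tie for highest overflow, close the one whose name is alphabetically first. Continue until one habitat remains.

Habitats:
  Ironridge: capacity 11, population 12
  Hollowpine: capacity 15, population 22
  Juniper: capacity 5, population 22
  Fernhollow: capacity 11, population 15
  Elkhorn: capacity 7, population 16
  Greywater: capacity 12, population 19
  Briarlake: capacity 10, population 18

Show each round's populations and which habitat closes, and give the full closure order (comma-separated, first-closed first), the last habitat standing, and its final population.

Round 1: Briarlake=18 Elkhorn=16 Fernhollow=15 Greywater=19 Hollowpine=22 Ironridge=12 Juniper=22 → close Juniper (overflow 17)
  22÷6 = 3 each, +1 to first 4
Round 2: Briarlake=22 Elkhorn=20 Fernhollow=19 Greywater=23 Hollowpine=25 Ironridge=15 → close Elkhorn (overflow 13)
  20÷5 = 4 each, +1 to first 0
Round 3: Briarlake=26 Fernhollow=23 Greywater=27 Hollowpine=29 Ironridge=19 → close Briarlake (overflow 16)
  26÷4 = 6 each, +1 to first 2
Round 4: Fernhollow=30 Greywater=34 Hollowpine=35 Ironridge=25 → close Greywater (overflow 22)
  34÷3 = 11 each, +1 to first 1
Round 5: Fernhollow=42 Hollowpine=46 Ironridge=36 → close Fernhollow (overflow 31)
  42÷2 = 21 each, +1 to first 0
Round 6: Hollowpine=67 Ironridge=57 → close Hollowpine (overflow 52)
  67÷1 = 67 each, +1 to first 0

Closure order: Juniper, Elkhorn, Briarlake, Greywater, Fernhollow, Hollowpine
Last habitat: Ironridge with 124 animals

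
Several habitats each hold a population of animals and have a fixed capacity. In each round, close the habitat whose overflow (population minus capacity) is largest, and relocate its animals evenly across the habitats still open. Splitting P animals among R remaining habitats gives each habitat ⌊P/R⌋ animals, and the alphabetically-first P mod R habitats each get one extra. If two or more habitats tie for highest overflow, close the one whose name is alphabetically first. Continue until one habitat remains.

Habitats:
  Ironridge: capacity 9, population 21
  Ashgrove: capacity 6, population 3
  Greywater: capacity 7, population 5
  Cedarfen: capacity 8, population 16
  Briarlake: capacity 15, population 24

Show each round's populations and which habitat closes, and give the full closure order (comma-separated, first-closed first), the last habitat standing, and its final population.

Round 1: Ashgrove=3 Briarlake=24 Cedarfen=16 Greywater=5 Ironridge=21 → close Ironridge (overflow 12)
  21÷4 = 5 each, +1 to first 1
Round 2: Ashgrove=9 Briarlake=29 Cedarfen=21 Greywater=10 → close Briarlake (overflow 14)
  29÷3 = 9 each, +1 to first 2
Round 3: Ashgrove=19 Cedarfen=31 Greywater=19 → close Cedarfen (overflow 23)
  31÷2 = 15 each, +1 to first 1
Round 4: Ashgrove=35 Greywater=34 → close Ashgrove (overflow 29)
  35÷1 = 35 each, +1 to first 0

Closure order: Ironridge, Briarlake, Cedarfen, Ashgrove
Last habitat: Greywater with 69 animals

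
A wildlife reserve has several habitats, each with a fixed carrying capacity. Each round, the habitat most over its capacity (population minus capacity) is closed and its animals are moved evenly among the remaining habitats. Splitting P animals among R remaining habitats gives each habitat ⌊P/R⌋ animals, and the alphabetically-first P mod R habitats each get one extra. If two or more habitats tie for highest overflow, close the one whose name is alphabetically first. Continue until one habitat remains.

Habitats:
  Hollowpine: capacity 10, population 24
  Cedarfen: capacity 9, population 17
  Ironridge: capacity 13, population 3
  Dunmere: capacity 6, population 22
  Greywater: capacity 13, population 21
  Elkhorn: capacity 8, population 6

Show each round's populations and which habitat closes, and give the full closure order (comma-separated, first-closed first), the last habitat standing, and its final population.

Closure order: Dunmere, Hollowpine, Cedarfen, Greywater, Elkhorn
Last habitat: Ironridge with 93 animals

Round 1: Cedarfen=17 Dunmere=22 Elkhorn=6 Greywater=21 Hollowpine=24 Ironridge=3 → close Dunmere (overflow 16)
  22÷5 = 4 each, +1 to first 2
Round 2: Cedarfen=22 Elkhorn=11 Greywater=25 Hollowpine=28 Ironridge=7 → close Hollowpine (overflow 18)
  28÷4 = 7 each, +1 to first 0
Round 3: Cedarfen=29 Elkhorn=18 Greywater=32 Ironridge=14 → close Cedarfen (overflow 20)
  29÷3 = 9 each, +1 to first 2
Round 4: Elkhorn=28 Greywater=42 Ironridge=23 → close Greywater (overflow 29)
  42÷2 = 21 each, +1 to first 0
Round 5: Elkhorn=49 Ironridge=44 → close Elkhorn (overflow 41)
  49÷1 = 49 each, +1 to first 0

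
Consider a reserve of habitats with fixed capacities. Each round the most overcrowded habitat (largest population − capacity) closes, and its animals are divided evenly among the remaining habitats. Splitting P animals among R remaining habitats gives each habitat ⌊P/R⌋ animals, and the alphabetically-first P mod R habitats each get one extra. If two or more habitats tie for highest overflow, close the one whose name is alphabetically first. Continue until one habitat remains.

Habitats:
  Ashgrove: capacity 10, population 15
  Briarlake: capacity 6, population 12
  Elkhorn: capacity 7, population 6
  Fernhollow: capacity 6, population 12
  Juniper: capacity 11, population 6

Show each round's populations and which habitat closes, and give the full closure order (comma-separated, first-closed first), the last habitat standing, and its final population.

Round 1: Ashgrove=15 Briarlake=12 Elkhorn=6 Fernhollow=12 Juniper=6 → close Briarlake (overflow 6)
  12÷4 = 3 each, +1 to first 0
Round 2: Ashgrove=18 Elkhorn=9 Fernhollow=15 Juniper=9 → close Fernhollow (overflow 9)
  15÷3 = 5 each, +1 to first 0
Round 3: Ashgrove=23 Elkhorn=14 Juniper=14 → close Ashgrove (overflow 13)
  23÷2 = 11 each, +1 to first 1
Round 4: Elkhorn=26 Juniper=25 → close Elkhorn (overflow 19)
  26÷1 = 26 each, +1 to first 0

Closure order: Briarlake, Fernhollow, Ashgrove, Elkhorn
Last habitat: Juniper with 51 animals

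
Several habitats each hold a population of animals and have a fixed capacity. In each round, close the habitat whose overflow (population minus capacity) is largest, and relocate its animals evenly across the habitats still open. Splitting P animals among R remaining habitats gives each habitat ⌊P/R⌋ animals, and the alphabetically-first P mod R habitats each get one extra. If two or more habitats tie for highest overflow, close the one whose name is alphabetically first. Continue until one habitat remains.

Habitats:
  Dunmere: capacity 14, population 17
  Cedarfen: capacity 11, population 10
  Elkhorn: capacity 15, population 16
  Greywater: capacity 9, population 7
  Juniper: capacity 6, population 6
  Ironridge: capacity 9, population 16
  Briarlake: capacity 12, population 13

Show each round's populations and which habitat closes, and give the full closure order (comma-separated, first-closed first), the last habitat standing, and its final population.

Round 1: Briarlake=13 Cedarfen=10 Dunmere=17 Elkhorn=16 Greywater=7 Ironridge=16 Juniper=6 → close Ironridge (overflow 7)
  16÷6 = 2 each, +1 to first 4
Round 2: Briarlake=16 Cedarfen=13 Dunmere=20 Elkhorn=19 Greywater=9 Juniper=8 → close Dunmere (overflow 6)
  20÷5 = 4 each, +1 to first 0
Round 3: Briarlake=20 Cedarfen=17 Elkhorn=23 Greywater=13 Juniper=12 → close Briarlake (overflow 8)
  20÷4 = 5 each, +1 to first 0
Round 4: Cedarfen=22 Elkhorn=28 Greywater=18 Juniper=17 → close Elkhorn (overflow 13)
  28÷3 = 9 each, +1 to first 1
Round 5: Cedarfen=32 Greywater=27 Juniper=26 → close Cedarfen (overflow 21)
  32÷2 = 16 each, +1 to first 0
Round 6: Greywater=43 Juniper=42 → close Juniper (overflow 36)
  42÷1 = 42 each, +1 to first 0

Closure order: Ironridge, Dunmere, Briarlake, Elkhorn, Cedarfen, Juniper
Last habitat: Greywater with 85 animals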